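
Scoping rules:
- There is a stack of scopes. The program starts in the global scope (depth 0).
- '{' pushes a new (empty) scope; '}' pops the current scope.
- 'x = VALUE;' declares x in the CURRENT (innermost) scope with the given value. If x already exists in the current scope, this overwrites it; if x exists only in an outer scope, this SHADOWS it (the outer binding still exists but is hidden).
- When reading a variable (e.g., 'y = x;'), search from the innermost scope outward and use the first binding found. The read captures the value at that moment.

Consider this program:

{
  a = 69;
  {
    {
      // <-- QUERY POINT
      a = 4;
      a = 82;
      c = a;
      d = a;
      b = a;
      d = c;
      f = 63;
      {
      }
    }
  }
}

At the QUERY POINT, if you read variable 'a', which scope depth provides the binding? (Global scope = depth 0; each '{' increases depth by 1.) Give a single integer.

Answer: 1

Derivation:
Step 1: enter scope (depth=1)
Step 2: declare a=69 at depth 1
Step 3: enter scope (depth=2)
Step 4: enter scope (depth=3)
Visible at query point: a=69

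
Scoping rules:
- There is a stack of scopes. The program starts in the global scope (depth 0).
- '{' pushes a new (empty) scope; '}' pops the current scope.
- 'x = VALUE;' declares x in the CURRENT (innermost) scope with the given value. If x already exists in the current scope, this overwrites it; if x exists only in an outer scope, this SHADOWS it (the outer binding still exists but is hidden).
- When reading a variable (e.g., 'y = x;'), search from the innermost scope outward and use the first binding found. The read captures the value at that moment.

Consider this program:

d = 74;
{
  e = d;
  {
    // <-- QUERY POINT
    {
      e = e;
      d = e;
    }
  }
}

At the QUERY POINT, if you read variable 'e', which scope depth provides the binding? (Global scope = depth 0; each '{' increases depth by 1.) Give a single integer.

Answer: 1

Derivation:
Step 1: declare d=74 at depth 0
Step 2: enter scope (depth=1)
Step 3: declare e=(read d)=74 at depth 1
Step 4: enter scope (depth=2)
Visible at query point: d=74 e=74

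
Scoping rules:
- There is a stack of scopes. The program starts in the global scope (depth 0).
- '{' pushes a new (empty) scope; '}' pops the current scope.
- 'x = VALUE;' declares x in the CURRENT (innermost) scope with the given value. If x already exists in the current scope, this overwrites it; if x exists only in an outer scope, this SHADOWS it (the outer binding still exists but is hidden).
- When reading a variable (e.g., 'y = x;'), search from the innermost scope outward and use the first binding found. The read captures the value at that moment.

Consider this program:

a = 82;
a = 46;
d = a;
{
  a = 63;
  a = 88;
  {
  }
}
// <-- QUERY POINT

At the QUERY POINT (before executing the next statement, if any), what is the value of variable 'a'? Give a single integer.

Answer: 46

Derivation:
Step 1: declare a=82 at depth 0
Step 2: declare a=46 at depth 0
Step 3: declare d=(read a)=46 at depth 0
Step 4: enter scope (depth=1)
Step 5: declare a=63 at depth 1
Step 6: declare a=88 at depth 1
Step 7: enter scope (depth=2)
Step 8: exit scope (depth=1)
Step 9: exit scope (depth=0)
Visible at query point: a=46 d=46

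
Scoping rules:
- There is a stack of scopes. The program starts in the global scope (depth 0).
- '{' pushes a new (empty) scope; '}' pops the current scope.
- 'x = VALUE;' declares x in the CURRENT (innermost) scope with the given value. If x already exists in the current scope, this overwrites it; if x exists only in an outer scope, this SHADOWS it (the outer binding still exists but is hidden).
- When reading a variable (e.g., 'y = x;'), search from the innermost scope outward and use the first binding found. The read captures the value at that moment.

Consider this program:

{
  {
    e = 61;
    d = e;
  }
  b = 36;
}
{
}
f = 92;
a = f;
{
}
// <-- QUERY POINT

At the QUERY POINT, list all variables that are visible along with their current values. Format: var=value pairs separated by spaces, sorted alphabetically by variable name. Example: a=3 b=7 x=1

Step 1: enter scope (depth=1)
Step 2: enter scope (depth=2)
Step 3: declare e=61 at depth 2
Step 4: declare d=(read e)=61 at depth 2
Step 5: exit scope (depth=1)
Step 6: declare b=36 at depth 1
Step 7: exit scope (depth=0)
Step 8: enter scope (depth=1)
Step 9: exit scope (depth=0)
Step 10: declare f=92 at depth 0
Step 11: declare a=(read f)=92 at depth 0
Step 12: enter scope (depth=1)
Step 13: exit scope (depth=0)
Visible at query point: a=92 f=92

Answer: a=92 f=92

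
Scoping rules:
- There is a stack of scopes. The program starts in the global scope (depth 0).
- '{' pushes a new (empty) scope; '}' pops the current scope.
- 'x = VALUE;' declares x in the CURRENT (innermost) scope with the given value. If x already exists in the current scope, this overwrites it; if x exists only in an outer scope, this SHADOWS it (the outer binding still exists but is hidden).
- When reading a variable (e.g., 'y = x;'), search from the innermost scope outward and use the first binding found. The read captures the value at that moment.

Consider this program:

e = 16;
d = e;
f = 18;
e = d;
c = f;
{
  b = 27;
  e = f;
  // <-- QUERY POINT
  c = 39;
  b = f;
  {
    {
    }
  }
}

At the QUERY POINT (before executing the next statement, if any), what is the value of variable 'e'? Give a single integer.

Answer: 18

Derivation:
Step 1: declare e=16 at depth 0
Step 2: declare d=(read e)=16 at depth 0
Step 3: declare f=18 at depth 0
Step 4: declare e=(read d)=16 at depth 0
Step 5: declare c=(read f)=18 at depth 0
Step 6: enter scope (depth=1)
Step 7: declare b=27 at depth 1
Step 8: declare e=(read f)=18 at depth 1
Visible at query point: b=27 c=18 d=16 e=18 f=18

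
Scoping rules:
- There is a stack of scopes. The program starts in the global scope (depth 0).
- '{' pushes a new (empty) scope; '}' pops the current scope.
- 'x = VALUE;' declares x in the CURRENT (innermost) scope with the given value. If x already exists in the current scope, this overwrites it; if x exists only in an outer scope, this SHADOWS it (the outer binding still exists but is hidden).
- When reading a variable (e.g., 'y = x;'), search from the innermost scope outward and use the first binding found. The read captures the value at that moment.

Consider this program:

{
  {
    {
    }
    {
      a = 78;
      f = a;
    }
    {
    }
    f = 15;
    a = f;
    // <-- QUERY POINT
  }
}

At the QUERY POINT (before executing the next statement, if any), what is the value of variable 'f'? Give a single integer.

Step 1: enter scope (depth=1)
Step 2: enter scope (depth=2)
Step 3: enter scope (depth=3)
Step 4: exit scope (depth=2)
Step 5: enter scope (depth=3)
Step 6: declare a=78 at depth 3
Step 7: declare f=(read a)=78 at depth 3
Step 8: exit scope (depth=2)
Step 9: enter scope (depth=3)
Step 10: exit scope (depth=2)
Step 11: declare f=15 at depth 2
Step 12: declare a=(read f)=15 at depth 2
Visible at query point: a=15 f=15

Answer: 15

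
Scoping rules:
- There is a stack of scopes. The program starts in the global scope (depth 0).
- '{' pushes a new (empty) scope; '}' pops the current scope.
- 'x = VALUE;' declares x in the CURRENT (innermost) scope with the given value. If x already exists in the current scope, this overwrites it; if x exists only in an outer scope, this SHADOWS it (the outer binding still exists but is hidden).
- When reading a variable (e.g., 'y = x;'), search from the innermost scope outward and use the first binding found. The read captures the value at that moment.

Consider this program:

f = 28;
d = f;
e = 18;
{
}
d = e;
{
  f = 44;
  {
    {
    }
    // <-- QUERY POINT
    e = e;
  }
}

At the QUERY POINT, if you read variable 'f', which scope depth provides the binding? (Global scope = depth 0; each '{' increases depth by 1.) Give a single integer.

Answer: 1

Derivation:
Step 1: declare f=28 at depth 0
Step 2: declare d=(read f)=28 at depth 0
Step 3: declare e=18 at depth 0
Step 4: enter scope (depth=1)
Step 5: exit scope (depth=0)
Step 6: declare d=(read e)=18 at depth 0
Step 7: enter scope (depth=1)
Step 8: declare f=44 at depth 1
Step 9: enter scope (depth=2)
Step 10: enter scope (depth=3)
Step 11: exit scope (depth=2)
Visible at query point: d=18 e=18 f=44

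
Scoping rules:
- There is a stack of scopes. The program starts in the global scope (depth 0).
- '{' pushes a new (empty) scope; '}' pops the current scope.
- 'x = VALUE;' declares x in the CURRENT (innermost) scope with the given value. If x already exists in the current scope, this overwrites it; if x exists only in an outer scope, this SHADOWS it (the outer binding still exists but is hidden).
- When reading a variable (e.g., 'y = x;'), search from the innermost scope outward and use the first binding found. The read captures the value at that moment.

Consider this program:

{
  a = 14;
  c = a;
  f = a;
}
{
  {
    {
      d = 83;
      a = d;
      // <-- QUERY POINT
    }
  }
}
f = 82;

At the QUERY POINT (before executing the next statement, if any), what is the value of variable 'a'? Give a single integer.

Answer: 83

Derivation:
Step 1: enter scope (depth=1)
Step 2: declare a=14 at depth 1
Step 3: declare c=(read a)=14 at depth 1
Step 4: declare f=(read a)=14 at depth 1
Step 5: exit scope (depth=0)
Step 6: enter scope (depth=1)
Step 7: enter scope (depth=2)
Step 8: enter scope (depth=3)
Step 9: declare d=83 at depth 3
Step 10: declare a=(read d)=83 at depth 3
Visible at query point: a=83 d=83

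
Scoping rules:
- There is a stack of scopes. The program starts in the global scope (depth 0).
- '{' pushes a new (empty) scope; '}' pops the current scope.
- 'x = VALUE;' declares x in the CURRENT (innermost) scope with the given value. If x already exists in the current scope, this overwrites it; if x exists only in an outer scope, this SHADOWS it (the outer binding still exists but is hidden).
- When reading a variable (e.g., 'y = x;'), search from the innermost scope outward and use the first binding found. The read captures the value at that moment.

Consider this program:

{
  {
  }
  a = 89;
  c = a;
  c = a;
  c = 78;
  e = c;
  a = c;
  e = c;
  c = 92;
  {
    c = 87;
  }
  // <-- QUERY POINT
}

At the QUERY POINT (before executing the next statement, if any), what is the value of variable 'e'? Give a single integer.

Answer: 78

Derivation:
Step 1: enter scope (depth=1)
Step 2: enter scope (depth=2)
Step 3: exit scope (depth=1)
Step 4: declare a=89 at depth 1
Step 5: declare c=(read a)=89 at depth 1
Step 6: declare c=(read a)=89 at depth 1
Step 7: declare c=78 at depth 1
Step 8: declare e=(read c)=78 at depth 1
Step 9: declare a=(read c)=78 at depth 1
Step 10: declare e=(read c)=78 at depth 1
Step 11: declare c=92 at depth 1
Step 12: enter scope (depth=2)
Step 13: declare c=87 at depth 2
Step 14: exit scope (depth=1)
Visible at query point: a=78 c=92 e=78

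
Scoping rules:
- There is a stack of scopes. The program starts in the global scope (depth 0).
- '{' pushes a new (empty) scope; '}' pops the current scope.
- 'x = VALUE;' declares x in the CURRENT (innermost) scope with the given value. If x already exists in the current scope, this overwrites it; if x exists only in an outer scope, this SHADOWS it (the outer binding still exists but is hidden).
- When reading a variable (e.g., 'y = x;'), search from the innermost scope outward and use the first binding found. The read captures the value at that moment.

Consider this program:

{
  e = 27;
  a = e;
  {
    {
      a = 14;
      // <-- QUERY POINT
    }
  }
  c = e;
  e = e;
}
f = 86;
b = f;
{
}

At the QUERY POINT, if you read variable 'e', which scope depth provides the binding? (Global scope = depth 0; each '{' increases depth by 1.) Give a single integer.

Answer: 1

Derivation:
Step 1: enter scope (depth=1)
Step 2: declare e=27 at depth 1
Step 3: declare a=(read e)=27 at depth 1
Step 4: enter scope (depth=2)
Step 5: enter scope (depth=3)
Step 6: declare a=14 at depth 3
Visible at query point: a=14 e=27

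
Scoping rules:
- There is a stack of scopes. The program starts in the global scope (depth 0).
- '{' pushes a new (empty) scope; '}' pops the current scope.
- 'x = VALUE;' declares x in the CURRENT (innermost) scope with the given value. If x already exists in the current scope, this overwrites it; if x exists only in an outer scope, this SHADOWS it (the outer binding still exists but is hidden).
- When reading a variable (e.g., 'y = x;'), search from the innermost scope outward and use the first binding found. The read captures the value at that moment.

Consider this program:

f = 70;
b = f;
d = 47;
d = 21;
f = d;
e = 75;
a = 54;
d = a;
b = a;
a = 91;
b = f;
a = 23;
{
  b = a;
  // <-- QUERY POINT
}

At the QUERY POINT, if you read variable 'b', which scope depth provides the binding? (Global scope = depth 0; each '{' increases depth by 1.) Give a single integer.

Step 1: declare f=70 at depth 0
Step 2: declare b=(read f)=70 at depth 0
Step 3: declare d=47 at depth 0
Step 4: declare d=21 at depth 0
Step 5: declare f=(read d)=21 at depth 0
Step 6: declare e=75 at depth 0
Step 7: declare a=54 at depth 0
Step 8: declare d=(read a)=54 at depth 0
Step 9: declare b=(read a)=54 at depth 0
Step 10: declare a=91 at depth 0
Step 11: declare b=(read f)=21 at depth 0
Step 12: declare a=23 at depth 0
Step 13: enter scope (depth=1)
Step 14: declare b=(read a)=23 at depth 1
Visible at query point: a=23 b=23 d=54 e=75 f=21

Answer: 1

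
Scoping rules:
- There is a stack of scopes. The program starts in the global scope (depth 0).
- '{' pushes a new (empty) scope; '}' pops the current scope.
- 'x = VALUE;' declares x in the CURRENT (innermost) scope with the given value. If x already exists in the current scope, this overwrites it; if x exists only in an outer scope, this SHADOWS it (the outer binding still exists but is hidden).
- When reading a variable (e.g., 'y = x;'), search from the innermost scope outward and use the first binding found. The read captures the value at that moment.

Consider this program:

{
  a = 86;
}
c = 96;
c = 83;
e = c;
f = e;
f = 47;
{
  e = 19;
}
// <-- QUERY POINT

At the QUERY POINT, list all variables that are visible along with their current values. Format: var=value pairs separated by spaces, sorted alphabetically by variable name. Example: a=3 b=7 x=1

Answer: c=83 e=83 f=47

Derivation:
Step 1: enter scope (depth=1)
Step 2: declare a=86 at depth 1
Step 3: exit scope (depth=0)
Step 4: declare c=96 at depth 0
Step 5: declare c=83 at depth 0
Step 6: declare e=(read c)=83 at depth 0
Step 7: declare f=(read e)=83 at depth 0
Step 8: declare f=47 at depth 0
Step 9: enter scope (depth=1)
Step 10: declare e=19 at depth 1
Step 11: exit scope (depth=0)
Visible at query point: c=83 e=83 f=47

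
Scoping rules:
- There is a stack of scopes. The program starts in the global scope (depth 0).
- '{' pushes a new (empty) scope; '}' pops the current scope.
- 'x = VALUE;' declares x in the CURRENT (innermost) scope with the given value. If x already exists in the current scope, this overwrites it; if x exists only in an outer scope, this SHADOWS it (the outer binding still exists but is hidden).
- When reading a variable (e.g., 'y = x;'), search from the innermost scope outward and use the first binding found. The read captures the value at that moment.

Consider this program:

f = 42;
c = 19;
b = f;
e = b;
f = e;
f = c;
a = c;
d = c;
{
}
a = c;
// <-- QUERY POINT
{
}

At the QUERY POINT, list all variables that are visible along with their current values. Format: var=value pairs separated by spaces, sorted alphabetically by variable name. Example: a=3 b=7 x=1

Step 1: declare f=42 at depth 0
Step 2: declare c=19 at depth 0
Step 3: declare b=(read f)=42 at depth 0
Step 4: declare e=(read b)=42 at depth 0
Step 5: declare f=(read e)=42 at depth 0
Step 6: declare f=(read c)=19 at depth 0
Step 7: declare a=(read c)=19 at depth 0
Step 8: declare d=(read c)=19 at depth 0
Step 9: enter scope (depth=1)
Step 10: exit scope (depth=0)
Step 11: declare a=(read c)=19 at depth 0
Visible at query point: a=19 b=42 c=19 d=19 e=42 f=19

Answer: a=19 b=42 c=19 d=19 e=42 f=19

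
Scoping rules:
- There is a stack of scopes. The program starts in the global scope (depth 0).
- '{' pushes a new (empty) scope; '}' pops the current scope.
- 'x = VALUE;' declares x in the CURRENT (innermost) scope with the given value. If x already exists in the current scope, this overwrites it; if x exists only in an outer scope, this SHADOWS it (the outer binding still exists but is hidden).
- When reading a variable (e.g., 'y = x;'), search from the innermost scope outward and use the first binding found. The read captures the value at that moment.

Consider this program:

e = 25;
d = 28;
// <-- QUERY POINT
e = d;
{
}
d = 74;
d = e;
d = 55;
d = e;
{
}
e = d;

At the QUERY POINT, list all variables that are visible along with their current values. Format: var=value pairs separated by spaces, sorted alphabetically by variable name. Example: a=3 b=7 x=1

Answer: d=28 e=25

Derivation:
Step 1: declare e=25 at depth 0
Step 2: declare d=28 at depth 0
Visible at query point: d=28 e=25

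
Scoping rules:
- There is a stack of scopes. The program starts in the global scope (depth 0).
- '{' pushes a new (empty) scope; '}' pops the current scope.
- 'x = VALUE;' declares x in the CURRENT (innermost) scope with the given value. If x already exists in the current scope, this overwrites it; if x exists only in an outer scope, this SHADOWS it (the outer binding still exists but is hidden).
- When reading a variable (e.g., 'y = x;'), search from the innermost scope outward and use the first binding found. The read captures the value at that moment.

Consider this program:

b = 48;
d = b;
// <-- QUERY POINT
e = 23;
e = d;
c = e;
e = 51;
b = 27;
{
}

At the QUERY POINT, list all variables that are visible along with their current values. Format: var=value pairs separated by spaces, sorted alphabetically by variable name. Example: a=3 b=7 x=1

Answer: b=48 d=48

Derivation:
Step 1: declare b=48 at depth 0
Step 2: declare d=(read b)=48 at depth 0
Visible at query point: b=48 d=48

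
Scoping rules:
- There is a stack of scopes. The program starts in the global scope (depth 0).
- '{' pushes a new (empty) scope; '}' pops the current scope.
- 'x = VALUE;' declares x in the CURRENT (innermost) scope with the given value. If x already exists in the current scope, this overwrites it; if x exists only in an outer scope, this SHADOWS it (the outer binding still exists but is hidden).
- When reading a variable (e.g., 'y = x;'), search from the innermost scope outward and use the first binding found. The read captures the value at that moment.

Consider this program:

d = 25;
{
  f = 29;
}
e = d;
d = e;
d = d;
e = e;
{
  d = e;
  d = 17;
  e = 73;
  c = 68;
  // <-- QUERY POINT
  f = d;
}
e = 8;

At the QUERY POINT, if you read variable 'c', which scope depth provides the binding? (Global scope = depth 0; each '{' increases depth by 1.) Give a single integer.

Answer: 1

Derivation:
Step 1: declare d=25 at depth 0
Step 2: enter scope (depth=1)
Step 3: declare f=29 at depth 1
Step 4: exit scope (depth=0)
Step 5: declare e=(read d)=25 at depth 0
Step 6: declare d=(read e)=25 at depth 0
Step 7: declare d=(read d)=25 at depth 0
Step 8: declare e=(read e)=25 at depth 0
Step 9: enter scope (depth=1)
Step 10: declare d=(read e)=25 at depth 1
Step 11: declare d=17 at depth 1
Step 12: declare e=73 at depth 1
Step 13: declare c=68 at depth 1
Visible at query point: c=68 d=17 e=73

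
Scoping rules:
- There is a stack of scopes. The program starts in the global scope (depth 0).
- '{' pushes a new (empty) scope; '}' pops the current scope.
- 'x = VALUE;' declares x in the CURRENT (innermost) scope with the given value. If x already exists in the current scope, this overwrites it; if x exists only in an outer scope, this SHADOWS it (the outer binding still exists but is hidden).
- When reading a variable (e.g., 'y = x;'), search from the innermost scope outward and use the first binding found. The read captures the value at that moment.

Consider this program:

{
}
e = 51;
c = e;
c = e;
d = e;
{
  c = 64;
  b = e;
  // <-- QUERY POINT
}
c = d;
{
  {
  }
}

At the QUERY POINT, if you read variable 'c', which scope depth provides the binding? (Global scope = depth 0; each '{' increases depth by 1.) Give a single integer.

Answer: 1

Derivation:
Step 1: enter scope (depth=1)
Step 2: exit scope (depth=0)
Step 3: declare e=51 at depth 0
Step 4: declare c=(read e)=51 at depth 0
Step 5: declare c=(read e)=51 at depth 0
Step 6: declare d=(read e)=51 at depth 0
Step 7: enter scope (depth=1)
Step 8: declare c=64 at depth 1
Step 9: declare b=(read e)=51 at depth 1
Visible at query point: b=51 c=64 d=51 e=51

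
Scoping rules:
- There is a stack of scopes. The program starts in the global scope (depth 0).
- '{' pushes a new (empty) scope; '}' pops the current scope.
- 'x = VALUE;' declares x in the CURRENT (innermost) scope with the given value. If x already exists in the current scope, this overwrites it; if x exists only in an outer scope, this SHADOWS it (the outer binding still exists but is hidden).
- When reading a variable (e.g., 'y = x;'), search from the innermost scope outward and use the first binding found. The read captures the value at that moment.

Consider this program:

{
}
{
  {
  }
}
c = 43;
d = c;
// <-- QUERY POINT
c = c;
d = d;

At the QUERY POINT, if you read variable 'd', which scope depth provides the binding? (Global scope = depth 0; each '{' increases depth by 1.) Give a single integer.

Answer: 0

Derivation:
Step 1: enter scope (depth=1)
Step 2: exit scope (depth=0)
Step 3: enter scope (depth=1)
Step 4: enter scope (depth=2)
Step 5: exit scope (depth=1)
Step 6: exit scope (depth=0)
Step 7: declare c=43 at depth 0
Step 8: declare d=(read c)=43 at depth 0
Visible at query point: c=43 d=43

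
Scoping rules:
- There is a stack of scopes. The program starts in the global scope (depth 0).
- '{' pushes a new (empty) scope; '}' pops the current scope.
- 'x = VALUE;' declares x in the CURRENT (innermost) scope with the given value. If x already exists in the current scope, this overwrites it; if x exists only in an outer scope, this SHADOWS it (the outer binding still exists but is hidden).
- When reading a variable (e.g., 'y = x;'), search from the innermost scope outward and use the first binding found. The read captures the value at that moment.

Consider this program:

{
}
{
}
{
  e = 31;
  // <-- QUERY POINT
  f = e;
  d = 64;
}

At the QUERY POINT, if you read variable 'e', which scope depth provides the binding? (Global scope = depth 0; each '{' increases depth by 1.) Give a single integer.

Step 1: enter scope (depth=1)
Step 2: exit scope (depth=0)
Step 3: enter scope (depth=1)
Step 4: exit scope (depth=0)
Step 5: enter scope (depth=1)
Step 6: declare e=31 at depth 1
Visible at query point: e=31

Answer: 1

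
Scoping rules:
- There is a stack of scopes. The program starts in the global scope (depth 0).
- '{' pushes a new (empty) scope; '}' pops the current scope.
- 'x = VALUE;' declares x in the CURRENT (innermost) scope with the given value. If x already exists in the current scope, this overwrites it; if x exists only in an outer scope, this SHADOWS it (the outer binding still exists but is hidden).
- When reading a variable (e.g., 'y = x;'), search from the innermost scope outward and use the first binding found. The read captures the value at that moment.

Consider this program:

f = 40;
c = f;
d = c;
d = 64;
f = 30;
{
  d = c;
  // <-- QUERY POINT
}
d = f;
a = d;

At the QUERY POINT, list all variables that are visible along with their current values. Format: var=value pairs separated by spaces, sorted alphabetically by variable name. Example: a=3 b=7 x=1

Step 1: declare f=40 at depth 0
Step 2: declare c=(read f)=40 at depth 0
Step 3: declare d=(read c)=40 at depth 0
Step 4: declare d=64 at depth 0
Step 5: declare f=30 at depth 0
Step 6: enter scope (depth=1)
Step 7: declare d=(read c)=40 at depth 1
Visible at query point: c=40 d=40 f=30

Answer: c=40 d=40 f=30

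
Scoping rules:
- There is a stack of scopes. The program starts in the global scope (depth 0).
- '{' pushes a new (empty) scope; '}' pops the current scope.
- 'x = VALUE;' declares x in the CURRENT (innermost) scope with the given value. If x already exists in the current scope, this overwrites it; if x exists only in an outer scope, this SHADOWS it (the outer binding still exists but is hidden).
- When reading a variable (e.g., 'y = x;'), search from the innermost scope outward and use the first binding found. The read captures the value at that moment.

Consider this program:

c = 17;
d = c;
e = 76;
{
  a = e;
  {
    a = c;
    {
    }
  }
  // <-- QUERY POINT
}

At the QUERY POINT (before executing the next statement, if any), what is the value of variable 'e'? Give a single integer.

Answer: 76

Derivation:
Step 1: declare c=17 at depth 0
Step 2: declare d=(read c)=17 at depth 0
Step 3: declare e=76 at depth 0
Step 4: enter scope (depth=1)
Step 5: declare a=(read e)=76 at depth 1
Step 6: enter scope (depth=2)
Step 7: declare a=(read c)=17 at depth 2
Step 8: enter scope (depth=3)
Step 9: exit scope (depth=2)
Step 10: exit scope (depth=1)
Visible at query point: a=76 c=17 d=17 e=76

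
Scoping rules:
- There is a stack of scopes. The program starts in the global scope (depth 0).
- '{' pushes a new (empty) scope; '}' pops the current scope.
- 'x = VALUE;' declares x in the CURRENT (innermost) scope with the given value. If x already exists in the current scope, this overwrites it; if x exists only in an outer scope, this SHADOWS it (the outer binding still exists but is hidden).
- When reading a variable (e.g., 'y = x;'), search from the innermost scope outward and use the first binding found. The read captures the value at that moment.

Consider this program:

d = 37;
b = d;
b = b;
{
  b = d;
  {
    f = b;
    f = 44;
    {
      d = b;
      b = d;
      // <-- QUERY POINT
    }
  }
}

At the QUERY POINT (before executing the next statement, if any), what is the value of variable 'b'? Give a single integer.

Step 1: declare d=37 at depth 0
Step 2: declare b=(read d)=37 at depth 0
Step 3: declare b=(read b)=37 at depth 0
Step 4: enter scope (depth=1)
Step 5: declare b=(read d)=37 at depth 1
Step 6: enter scope (depth=2)
Step 7: declare f=(read b)=37 at depth 2
Step 8: declare f=44 at depth 2
Step 9: enter scope (depth=3)
Step 10: declare d=(read b)=37 at depth 3
Step 11: declare b=(read d)=37 at depth 3
Visible at query point: b=37 d=37 f=44

Answer: 37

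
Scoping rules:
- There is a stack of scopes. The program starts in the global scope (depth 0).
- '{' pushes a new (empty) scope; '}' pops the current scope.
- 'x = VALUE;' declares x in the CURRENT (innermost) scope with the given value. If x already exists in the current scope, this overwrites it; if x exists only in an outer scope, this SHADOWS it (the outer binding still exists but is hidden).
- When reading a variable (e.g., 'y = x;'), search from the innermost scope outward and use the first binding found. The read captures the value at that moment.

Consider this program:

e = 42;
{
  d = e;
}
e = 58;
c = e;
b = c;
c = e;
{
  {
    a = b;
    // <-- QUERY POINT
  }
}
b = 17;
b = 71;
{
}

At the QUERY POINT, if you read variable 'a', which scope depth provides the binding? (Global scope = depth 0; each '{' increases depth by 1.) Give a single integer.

Step 1: declare e=42 at depth 0
Step 2: enter scope (depth=1)
Step 3: declare d=(read e)=42 at depth 1
Step 4: exit scope (depth=0)
Step 5: declare e=58 at depth 0
Step 6: declare c=(read e)=58 at depth 0
Step 7: declare b=(read c)=58 at depth 0
Step 8: declare c=(read e)=58 at depth 0
Step 9: enter scope (depth=1)
Step 10: enter scope (depth=2)
Step 11: declare a=(read b)=58 at depth 2
Visible at query point: a=58 b=58 c=58 e=58

Answer: 2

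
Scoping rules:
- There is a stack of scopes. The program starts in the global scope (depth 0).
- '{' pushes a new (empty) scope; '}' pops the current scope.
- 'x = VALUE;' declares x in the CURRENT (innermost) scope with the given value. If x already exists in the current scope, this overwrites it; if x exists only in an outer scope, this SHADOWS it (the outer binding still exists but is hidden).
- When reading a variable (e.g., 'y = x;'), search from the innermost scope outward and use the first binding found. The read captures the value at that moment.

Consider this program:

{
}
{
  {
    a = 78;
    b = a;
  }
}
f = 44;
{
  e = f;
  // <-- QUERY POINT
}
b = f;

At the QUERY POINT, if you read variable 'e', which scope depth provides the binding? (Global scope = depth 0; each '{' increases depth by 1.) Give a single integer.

Step 1: enter scope (depth=1)
Step 2: exit scope (depth=0)
Step 3: enter scope (depth=1)
Step 4: enter scope (depth=2)
Step 5: declare a=78 at depth 2
Step 6: declare b=(read a)=78 at depth 2
Step 7: exit scope (depth=1)
Step 8: exit scope (depth=0)
Step 9: declare f=44 at depth 0
Step 10: enter scope (depth=1)
Step 11: declare e=(read f)=44 at depth 1
Visible at query point: e=44 f=44

Answer: 1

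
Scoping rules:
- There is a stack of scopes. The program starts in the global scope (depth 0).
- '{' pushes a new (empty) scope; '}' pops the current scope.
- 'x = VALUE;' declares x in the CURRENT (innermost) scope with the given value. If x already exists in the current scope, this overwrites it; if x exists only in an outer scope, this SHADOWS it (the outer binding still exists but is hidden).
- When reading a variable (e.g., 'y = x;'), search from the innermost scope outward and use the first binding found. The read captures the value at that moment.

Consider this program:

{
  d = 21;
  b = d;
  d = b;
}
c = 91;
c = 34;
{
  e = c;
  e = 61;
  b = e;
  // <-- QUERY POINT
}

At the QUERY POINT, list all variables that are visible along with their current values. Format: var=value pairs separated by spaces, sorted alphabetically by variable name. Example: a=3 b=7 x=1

Step 1: enter scope (depth=1)
Step 2: declare d=21 at depth 1
Step 3: declare b=(read d)=21 at depth 1
Step 4: declare d=(read b)=21 at depth 1
Step 5: exit scope (depth=0)
Step 6: declare c=91 at depth 0
Step 7: declare c=34 at depth 0
Step 8: enter scope (depth=1)
Step 9: declare e=(read c)=34 at depth 1
Step 10: declare e=61 at depth 1
Step 11: declare b=(read e)=61 at depth 1
Visible at query point: b=61 c=34 e=61

Answer: b=61 c=34 e=61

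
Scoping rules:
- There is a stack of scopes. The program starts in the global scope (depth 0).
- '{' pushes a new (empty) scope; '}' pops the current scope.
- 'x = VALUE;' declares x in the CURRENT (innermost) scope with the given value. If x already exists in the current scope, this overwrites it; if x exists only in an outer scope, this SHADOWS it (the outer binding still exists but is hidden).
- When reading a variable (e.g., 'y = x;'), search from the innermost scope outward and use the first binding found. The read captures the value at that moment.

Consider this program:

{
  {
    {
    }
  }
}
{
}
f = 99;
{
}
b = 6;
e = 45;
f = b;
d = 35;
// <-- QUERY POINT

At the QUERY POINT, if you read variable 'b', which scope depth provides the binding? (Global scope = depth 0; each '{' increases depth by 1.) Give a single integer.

Step 1: enter scope (depth=1)
Step 2: enter scope (depth=2)
Step 3: enter scope (depth=3)
Step 4: exit scope (depth=2)
Step 5: exit scope (depth=1)
Step 6: exit scope (depth=0)
Step 7: enter scope (depth=1)
Step 8: exit scope (depth=0)
Step 9: declare f=99 at depth 0
Step 10: enter scope (depth=1)
Step 11: exit scope (depth=0)
Step 12: declare b=6 at depth 0
Step 13: declare e=45 at depth 0
Step 14: declare f=(read b)=6 at depth 0
Step 15: declare d=35 at depth 0
Visible at query point: b=6 d=35 e=45 f=6

Answer: 0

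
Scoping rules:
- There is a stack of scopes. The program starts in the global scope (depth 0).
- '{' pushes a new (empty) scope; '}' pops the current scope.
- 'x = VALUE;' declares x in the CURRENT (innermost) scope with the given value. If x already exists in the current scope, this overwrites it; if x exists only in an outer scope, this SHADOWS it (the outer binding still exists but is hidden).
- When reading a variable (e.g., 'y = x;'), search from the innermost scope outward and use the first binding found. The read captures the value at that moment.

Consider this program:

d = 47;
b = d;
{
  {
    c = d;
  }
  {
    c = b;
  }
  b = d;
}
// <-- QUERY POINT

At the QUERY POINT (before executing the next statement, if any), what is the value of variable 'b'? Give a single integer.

Answer: 47

Derivation:
Step 1: declare d=47 at depth 0
Step 2: declare b=(read d)=47 at depth 0
Step 3: enter scope (depth=1)
Step 4: enter scope (depth=2)
Step 5: declare c=(read d)=47 at depth 2
Step 6: exit scope (depth=1)
Step 7: enter scope (depth=2)
Step 8: declare c=(read b)=47 at depth 2
Step 9: exit scope (depth=1)
Step 10: declare b=(read d)=47 at depth 1
Step 11: exit scope (depth=0)
Visible at query point: b=47 d=47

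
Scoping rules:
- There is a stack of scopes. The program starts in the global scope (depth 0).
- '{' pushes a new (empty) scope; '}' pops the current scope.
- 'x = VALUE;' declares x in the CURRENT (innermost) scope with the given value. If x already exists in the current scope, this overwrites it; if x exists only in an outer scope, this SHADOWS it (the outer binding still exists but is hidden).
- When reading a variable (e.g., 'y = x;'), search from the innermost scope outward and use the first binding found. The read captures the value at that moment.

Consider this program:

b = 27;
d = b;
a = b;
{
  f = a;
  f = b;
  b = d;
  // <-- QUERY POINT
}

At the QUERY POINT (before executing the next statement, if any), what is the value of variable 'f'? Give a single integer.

Answer: 27

Derivation:
Step 1: declare b=27 at depth 0
Step 2: declare d=(read b)=27 at depth 0
Step 3: declare a=(read b)=27 at depth 0
Step 4: enter scope (depth=1)
Step 5: declare f=(read a)=27 at depth 1
Step 6: declare f=(read b)=27 at depth 1
Step 7: declare b=(read d)=27 at depth 1
Visible at query point: a=27 b=27 d=27 f=27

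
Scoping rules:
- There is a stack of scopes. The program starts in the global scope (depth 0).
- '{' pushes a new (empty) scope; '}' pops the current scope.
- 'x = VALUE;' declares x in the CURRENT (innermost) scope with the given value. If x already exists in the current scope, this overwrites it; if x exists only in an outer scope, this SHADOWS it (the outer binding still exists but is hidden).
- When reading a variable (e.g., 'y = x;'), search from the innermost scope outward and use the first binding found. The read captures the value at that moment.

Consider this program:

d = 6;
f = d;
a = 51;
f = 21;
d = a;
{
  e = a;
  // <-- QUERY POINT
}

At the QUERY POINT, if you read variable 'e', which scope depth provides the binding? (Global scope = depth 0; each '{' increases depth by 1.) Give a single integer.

Step 1: declare d=6 at depth 0
Step 2: declare f=(read d)=6 at depth 0
Step 3: declare a=51 at depth 0
Step 4: declare f=21 at depth 0
Step 5: declare d=(read a)=51 at depth 0
Step 6: enter scope (depth=1)
Step 7: declare e=(read a)=51 at depth 1
Visible at query point: a=51 d=51 e=51 f=21

Answer: 1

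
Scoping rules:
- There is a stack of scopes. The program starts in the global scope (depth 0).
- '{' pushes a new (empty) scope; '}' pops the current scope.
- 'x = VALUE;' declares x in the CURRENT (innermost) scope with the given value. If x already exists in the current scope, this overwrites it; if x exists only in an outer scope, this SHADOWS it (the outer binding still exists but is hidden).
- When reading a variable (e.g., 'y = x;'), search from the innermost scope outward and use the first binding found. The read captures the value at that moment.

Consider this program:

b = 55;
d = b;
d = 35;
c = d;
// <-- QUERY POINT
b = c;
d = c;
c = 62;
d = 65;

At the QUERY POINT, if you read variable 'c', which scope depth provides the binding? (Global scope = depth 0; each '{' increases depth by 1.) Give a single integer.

Step 1: declare b=55 at depth 0
Step 2: declare d=(read b)=55 at depth 0
Step 3: declare d=35 at depth 0
Step 4: declare c=(read d)=35 at depth 0
Visible at query point: b=55 c=35 d=35

Answer: 0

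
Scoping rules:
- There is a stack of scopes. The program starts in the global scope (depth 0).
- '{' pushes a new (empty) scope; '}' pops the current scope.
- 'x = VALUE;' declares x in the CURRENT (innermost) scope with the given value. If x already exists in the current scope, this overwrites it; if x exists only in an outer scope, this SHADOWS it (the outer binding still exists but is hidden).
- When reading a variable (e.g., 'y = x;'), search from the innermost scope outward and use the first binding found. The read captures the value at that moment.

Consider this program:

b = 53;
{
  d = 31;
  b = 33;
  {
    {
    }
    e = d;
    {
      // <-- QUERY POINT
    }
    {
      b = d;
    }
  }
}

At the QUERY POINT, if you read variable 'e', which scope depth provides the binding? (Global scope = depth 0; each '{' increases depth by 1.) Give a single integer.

Answer: 2

Derivation:
Step 1: declare b=53 at depth 0
Step 2: enter scope (depth=1)
Step 3: declare d=31 at depth 1
Step 4: declare b=33 at depth 1
Step 5: enter scope (depth=2)
Step 6: enter scope (depth=3)
Step 7: exit scope (depth=2)
Step 8: declare e=(read d)=31 at depth 2
Step 9: enter scope (depth=3)
Visible at query point: b=33 d=31 e=31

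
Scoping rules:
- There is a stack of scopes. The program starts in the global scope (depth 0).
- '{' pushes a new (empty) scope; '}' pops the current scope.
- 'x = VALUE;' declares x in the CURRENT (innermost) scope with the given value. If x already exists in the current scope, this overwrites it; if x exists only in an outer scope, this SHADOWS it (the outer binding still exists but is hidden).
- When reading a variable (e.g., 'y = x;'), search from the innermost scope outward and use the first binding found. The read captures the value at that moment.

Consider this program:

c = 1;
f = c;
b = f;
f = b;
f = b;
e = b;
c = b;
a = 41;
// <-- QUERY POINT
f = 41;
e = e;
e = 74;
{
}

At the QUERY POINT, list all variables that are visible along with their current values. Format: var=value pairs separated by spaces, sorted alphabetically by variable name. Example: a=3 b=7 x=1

Answer: a=41 b=1 c=1 e=1 f=1

Derivation:
Step 1: declare c=1 at depth 0
Step 2: declare f=(read c)=1 at depth 0
Step 3: declare b=(read f)=1 at depth 0
Step 4: declare f=(read b)=1 at depth 0
Step 5: declare f=(read b)=1 at depth 0
Step 6: declare e=(read b)=1 at depth 0
Step 7: declare c=(read b)=1 at depth 0
Step 8: declare a=41 at depth 0
Visible at query point: a=41 b=1 c=1 e=1 f=1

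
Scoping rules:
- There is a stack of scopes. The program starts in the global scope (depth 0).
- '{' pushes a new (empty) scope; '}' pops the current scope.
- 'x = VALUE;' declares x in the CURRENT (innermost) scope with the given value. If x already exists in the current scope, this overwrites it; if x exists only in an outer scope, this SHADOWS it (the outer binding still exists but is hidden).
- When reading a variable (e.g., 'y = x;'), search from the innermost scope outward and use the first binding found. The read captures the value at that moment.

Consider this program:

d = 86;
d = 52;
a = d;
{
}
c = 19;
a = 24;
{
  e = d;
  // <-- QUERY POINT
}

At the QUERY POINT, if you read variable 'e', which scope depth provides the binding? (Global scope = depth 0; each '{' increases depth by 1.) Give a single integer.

Step 1: declare d=86 at depth 0
Step 2: declare d=52 at depth 0
Step 3: declare a=(read d)=52 at depth 0
Step 4: enter scope (depth=1)
Step 5: exit scope (depth=0)
Step 6: declare c=19 at depth 0
Step 7: declare a=24 at depth 0
Step 8: enter scope (depth=1)
Step 9: declare e=(read d)=52 at depth 1
Visible at query point: a=24 c=19 d=52 e=52

Answer: 1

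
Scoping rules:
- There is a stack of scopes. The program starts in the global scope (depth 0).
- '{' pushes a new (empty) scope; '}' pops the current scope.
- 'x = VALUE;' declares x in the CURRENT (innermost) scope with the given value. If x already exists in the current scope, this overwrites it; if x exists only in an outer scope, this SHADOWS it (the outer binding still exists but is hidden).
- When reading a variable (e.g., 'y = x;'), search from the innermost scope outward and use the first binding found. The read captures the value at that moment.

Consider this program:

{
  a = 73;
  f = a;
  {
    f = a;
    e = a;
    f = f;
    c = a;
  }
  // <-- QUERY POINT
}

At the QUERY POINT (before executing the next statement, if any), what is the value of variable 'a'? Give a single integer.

Answer: 73

Derivation:
Step 1: enter scope (depth=1)
Step 2: declare a=73 at depth 1
Step 3: declare f=(read a)=73 at depth 1
Step 4: enter scope (depth=2)
Step 5: declare f=(read a)=73 at depth 2
Step 6: declare e=(read a)=73 at depth 2
Step 7: declare f=(read f)=73 at depth 2
Step 8: declare c=(read a)=73 at depth 2
Step 9: exit scope (depth=1)
Visible at query point: a=73 f=73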